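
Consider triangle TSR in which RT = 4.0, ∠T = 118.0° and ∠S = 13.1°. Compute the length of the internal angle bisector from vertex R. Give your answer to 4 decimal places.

t_R ≈ 5.7950

The third angle is ∠R = 180° − ∠T − ∠S = 48.90°.
Law of sines: SR = RT·sin T/sin S ≈ 15.582.
Law of sines: TS = RT·sin R/sin S ≈ 13.299.
The bisector from R has length 2·SR·RT·cos(∠R/2)/(SR+RT) ≈ 5.795.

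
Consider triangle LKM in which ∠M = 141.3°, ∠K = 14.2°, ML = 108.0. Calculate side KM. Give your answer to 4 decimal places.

The third angle is ∠L = 180° − ∠K − ∠M = 24.50°.
Law of sines: KM = ML·sin L/sin K ≈ 182.57.

182.5745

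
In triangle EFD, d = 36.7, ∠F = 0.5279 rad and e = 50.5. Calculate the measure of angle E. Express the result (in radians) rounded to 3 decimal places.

1.837

By the law of cosines, f² = d² + e² − 2·d·e·cos F = 695.04, so f ≈ 26.364.
Law of cosines again: cos E = (f² + d² − e²)/(2·f·d) ≈ -0.26268, so ∠E ≈ 1.8366 rad.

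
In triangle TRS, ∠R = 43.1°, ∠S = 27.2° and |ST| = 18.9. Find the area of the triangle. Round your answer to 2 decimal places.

The third angle is ∠T = 180° − ∠R − ∠S = 109.70°.
Law of sines: |RS| = |ST|·sin T/sin R ≈ 26.042.
Law of sines: |TR| = |ST|·sin S/sin R ≈ 12.644.
Area = ½·|ST|·|RS|·sin S ≈ 112.49.

112.49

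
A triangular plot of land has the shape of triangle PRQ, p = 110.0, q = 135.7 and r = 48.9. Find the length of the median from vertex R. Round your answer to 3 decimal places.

Median from R: ½√(2·q² + 2·p² − r²) ≈ 121.08.

121.076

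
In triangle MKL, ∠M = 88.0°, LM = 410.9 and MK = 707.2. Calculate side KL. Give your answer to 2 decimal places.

805.41

By the law of cosines, KL² = LM² + MK² − 2·LM·MK·cos M = 6.4869e+05, so KL ≈ 805.41.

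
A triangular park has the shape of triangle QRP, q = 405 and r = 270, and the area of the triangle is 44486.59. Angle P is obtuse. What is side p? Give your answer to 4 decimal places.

603.3787

From area = ½·q·r·sin P, we get sin P = 2·area/(q·r) ≈ 0.81366.
Taking the obtuse solution, ∠P ≈ 125.55°.
Law of cosines then gives p ≈ 603.38.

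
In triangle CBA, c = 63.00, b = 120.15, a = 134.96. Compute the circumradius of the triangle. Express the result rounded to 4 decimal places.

By the law of cosines, cos C = (b² + a² − c²) / (2·b·a) ≈ 0.88438, so ∠C ≈ 27.82°.
Circumradius = c/(2 sin C) ≈ 67.485.

67.4854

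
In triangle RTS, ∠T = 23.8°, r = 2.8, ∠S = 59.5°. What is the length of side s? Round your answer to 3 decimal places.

2.429

The third angle is ∠R = 180° − ∠T − ∠S = 96.70°.
Law of sines: s = r·sin S/sin R ≈ 2.4292.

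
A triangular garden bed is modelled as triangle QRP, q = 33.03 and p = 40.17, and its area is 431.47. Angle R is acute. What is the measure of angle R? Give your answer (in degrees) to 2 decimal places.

40.57

From area = ½·p·q·sin R, we get sin R = 2·area/(p·q) ≈ 0.65038.
Taking the acute solution, ∠R ≈ 40.57°.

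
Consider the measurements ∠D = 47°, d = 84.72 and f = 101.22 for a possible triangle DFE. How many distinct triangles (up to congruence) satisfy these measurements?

2

f·sin D = 101.22·sin(47°) ≈ 74.03.
Since f sin D < d < f (74.03 < 84.72 < 101.22), two triangles exist.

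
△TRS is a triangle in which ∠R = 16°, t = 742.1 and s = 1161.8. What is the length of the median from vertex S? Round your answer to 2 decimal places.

By the law of cosines, r² = s² + t² − 2·s·t·cos R = 2.4295e+05, so r ≈ 492.9.
Median from S: ½√(2·t² + 2·r² − s²) ≈ 243.69.

m_S ≈ 243.69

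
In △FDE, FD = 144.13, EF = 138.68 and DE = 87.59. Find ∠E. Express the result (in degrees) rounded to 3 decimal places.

75.383

By the law of cosines, cos E = (DE² + EF² − FD²) / (2·DE·EF) ≈ 0.25235, so ∠E ≈ 75.38°.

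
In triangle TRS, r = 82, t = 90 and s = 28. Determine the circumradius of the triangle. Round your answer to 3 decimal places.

45.379

By the law of cosines, cos T = (r² + s² − t²) / (2·r·s) ≈ -0.12892, so ∠T ≈ 97.41°.
Circumradius = t/(2 sin T) ≈ 45.379.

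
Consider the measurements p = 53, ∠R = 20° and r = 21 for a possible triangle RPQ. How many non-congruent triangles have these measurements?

2

p·sin R = 53·sin(20°) ≈ 18.13.
Since p sin R < r < p (18.13 < 21 < 53), two triangles exist.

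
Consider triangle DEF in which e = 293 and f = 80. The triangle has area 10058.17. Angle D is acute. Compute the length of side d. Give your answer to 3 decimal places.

From area = ½·e·f·sin D, we get sin D = 2·area/(e·f) ≈ 0.85821.
Taking the acute solution, ∠D ≈ 59.12°.
Law of cosines then gives d ≈ 261.12.

261.123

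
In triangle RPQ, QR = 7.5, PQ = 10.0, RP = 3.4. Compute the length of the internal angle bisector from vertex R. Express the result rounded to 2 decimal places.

By the law of cosines, cos R = (QR² + RP² − PQ²) / (2·QR·RP) ≈ -0.63118, so ∠R ≈ 2.254 rad.
The bisector from R has length 2·QR·RP·cos(∠R/2)/(QR+RP) ≈ 2.0093.

t_R ≈ 2.01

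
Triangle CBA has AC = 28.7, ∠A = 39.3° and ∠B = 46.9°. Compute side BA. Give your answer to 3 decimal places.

The third angle is ∠C = 180° − ∠B − ∠A = 93.80°.
Law of sines: BA = AC·sin C/sin B ≈ 39.22.

39.220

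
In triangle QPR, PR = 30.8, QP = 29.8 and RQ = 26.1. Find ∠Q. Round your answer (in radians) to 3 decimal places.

By the law of cosines, cos Q = (RQ² + QP² − PR²) / (2·RQ·QP) ≈ 0.39896, so ∠Q ≈ 1.1604 rad.

1.160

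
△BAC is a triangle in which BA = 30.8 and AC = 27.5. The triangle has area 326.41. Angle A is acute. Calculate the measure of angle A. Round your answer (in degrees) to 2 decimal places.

From area = ½·BA·AC·sin A, we get sin A = 2·area/(BA·AC) ≈ 0.77074.
Taking the acute solution, ∠A ≈ 50.42°.

50.42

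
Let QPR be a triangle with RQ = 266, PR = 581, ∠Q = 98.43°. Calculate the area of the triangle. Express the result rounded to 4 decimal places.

Law of sines: sin P = RQ·sin Q/PR ≈ 0.45288.
Since PR ≥ RQ, only the acute value applies: ∠P ≈ 26.93°.
Then ∠R = 180° − ∠Q − ∠P ≈ 54.64°.
Law of sines gives QP = PR·sin R/sin Q ≈ 479.01.
Area = ½·PR·RQ·sin R ≈ 63019.

63019.4482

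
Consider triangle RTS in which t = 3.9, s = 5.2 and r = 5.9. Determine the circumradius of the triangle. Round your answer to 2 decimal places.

By the law of cosines, cos R = (t² + s² − r²) / (2·t·s) ≈ 0.18343, so ∠R ≈ 79.43°.
Circumradius = r/(2 sin R) ≈ 3.0009.

3.00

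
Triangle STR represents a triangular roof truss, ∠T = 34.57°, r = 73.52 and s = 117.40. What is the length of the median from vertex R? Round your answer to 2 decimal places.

By the law of cosines, t² = r² + s² − 2·r·s·cos T = 4973.4, so t ≈ 70.523.
Median from R: ½√(2·s² + 2·t² − r²) ≈ 89.592.

m_R ≈ 89.59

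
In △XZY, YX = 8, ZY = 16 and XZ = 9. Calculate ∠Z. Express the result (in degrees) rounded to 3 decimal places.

By the law of cosines, cos Z = (XZ² + ZY² − YX²) / (2·XZ·ZY) ≈ 0.94792, so ∠Z ≈ 18.57°.

18.573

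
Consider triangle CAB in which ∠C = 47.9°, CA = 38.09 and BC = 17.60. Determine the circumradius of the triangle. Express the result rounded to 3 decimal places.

By the law of cosines, AB² = BC² + CA² − 2·BC·CA·cos C = 861.72, so AB ≈ 29.355.
Area = ½·BC·CA·sin C ≈ 248.7.
Circumradius = AB/(2 sin C) ≈ 19.782.

19.782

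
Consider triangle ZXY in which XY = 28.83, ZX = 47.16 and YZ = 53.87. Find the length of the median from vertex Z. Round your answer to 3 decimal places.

m_Z ≈ 48.531

Median from Z: ½√(2·YZ² + 2·ZX² − XY²) ≈ 48.531.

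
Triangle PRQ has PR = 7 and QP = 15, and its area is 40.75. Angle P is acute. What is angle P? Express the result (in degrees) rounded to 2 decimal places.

∠P ≈ 50.91°

From area = ½·QP·PR·sin P, we get sin P = 2·area/(QP·PR) ≈ 0.77619.
Taking the acute solution, ∠P ≈ 50.91°.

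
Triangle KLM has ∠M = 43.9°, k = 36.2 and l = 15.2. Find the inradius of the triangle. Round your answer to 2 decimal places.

By the law of cosines, m² = k² + l² − 2·k·l·cos M = 748.53, so m ≈ 27.359.
Area = ½·k·l·sin M ≈ 190.77.
Semiperimeter s = (36.2+15.2+27.359)/2 = 39.38.
Inradius = area/s = 190.77/39.38 ≈ 4.8444.

4.84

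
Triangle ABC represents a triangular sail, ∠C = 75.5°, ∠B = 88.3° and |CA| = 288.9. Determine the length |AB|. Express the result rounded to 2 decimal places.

The third angle is ∠A = 180° − ∠B − ∠C = 16.20°.
Law of sines: |AB| = |CA|·sin C/sin B ≈ 279.82.

279.82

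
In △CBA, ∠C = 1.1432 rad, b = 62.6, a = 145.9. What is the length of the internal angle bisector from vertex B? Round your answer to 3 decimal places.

By the law of cosines, c² = b² + a² − 2·b·a·cos C = 17631, so c ≈ 132.78.
Law of cosines again: cos B = (a² + c² − b²)/(2·a·c) ≈ 0.90330, so ∠B ≈ 0.4434 rad.
The bisector from B has length 2·a·c·cos(∠B/2)/(a+c) ≈ 135.63.

135.629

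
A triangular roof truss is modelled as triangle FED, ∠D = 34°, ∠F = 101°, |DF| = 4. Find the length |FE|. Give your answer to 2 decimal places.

The third angle is ∠E = 180° − ∠D − ∠F = 45.00°.
Law of sines: |FE| = |DF|·sin D/sin E ≈ 3.1633.

3.16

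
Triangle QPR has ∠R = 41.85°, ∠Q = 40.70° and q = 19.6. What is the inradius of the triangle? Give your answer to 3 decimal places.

The third angle is ∠P = 180° − ∠R − ∠Q = 97.45°.
Law of sines: p = q·sin P/sin Q ≈ 29.803.
Law of sines: r = q·sin R/sin Q ≈ 20.053.
Area = ½·q·p·sin R ≈ 194.86.
Semiperimeter s = (19.6+29.803+20.053)/2 = 34.728.
Inradius = area/s = 194.86/34.728 ≈ 5.6111.

5.611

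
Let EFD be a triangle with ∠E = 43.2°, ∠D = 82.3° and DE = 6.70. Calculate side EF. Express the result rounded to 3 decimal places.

The third angle is ∠F = 180° − ∠D − ∠E = 54.50°.
Law of sines: EF = DE·sin D/sin F ≈ 8.1556.

8.156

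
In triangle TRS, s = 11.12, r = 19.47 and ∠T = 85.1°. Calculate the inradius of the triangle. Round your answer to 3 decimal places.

4.135

By the law of cosines, t² = r² + s² − 2·r·s·cos T = 465.75, so t ≈ 21.581.
Area = ½·r·s·sin T ≈ 107.86.
Semiperimeter p = (21.581+19.47+11.12)/2 = 26.086.
Inradius = area/p = 107.86/26.086 ≈ 4.1348.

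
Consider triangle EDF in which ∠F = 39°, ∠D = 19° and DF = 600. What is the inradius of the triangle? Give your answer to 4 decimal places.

The third angle is ∠E = 180° − ∠D − ∠F = 122.00°.
Law of sines: FE = DF·sin D/sin E ≈ 230.34.
Law of sines: ED = DF·sin F/sin E ≈ 445.25.
Area = ½·DF·FE·sin F ≈ 43488.
Semiperimeter s = (600+230.34+445.25)/2 = 637.8.
Inradius = area/s = 43488/637.8 ≈ 68.184.

68.1843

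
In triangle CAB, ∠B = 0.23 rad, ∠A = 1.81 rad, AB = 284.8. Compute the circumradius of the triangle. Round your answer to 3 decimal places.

The third angle is ∠C = π − ∠A − ∠B = 1.102 rad.
Law of sines: BC = AB·sin A/sin C ≈ 310.22.
Law of sines: CA = AB·sin B/sin C ≈ 72.795.
Circumradius = AB/(2 sin C) ≈ 159.65.

159.654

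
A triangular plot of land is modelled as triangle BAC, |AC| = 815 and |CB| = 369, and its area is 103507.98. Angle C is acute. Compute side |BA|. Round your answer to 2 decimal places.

603.41

From area = ½·|AC|·|CB|·sin C, we get sin C = 2·area/(|AC|·|CB|) ≈ 0.68837.
Taking the acute solution, ∠C ≈ 43.50°.
Law of cosines then gives |BA| ≈ 603.41.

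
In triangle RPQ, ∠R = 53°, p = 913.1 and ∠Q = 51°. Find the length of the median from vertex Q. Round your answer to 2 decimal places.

The third angle is ∠P = 180° − ∠Q − ∠R = 76.00°.
Law of sines: r = p·sin R/sin P ≈ 751.56.
Law of sines: q = p·sin Q/sin P ≈ 731.34.
Median from Q: ½√(2·r² + 2·p² − q²) ≈ 752.05.

m_Q ≈ 752.05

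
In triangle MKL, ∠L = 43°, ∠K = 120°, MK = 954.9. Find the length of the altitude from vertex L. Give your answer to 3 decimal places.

h_L ≈ 354.520

The third angle is ∠M = 180° − ∠K − ∠L = 17.00°.
Law of sines: KL = MK·sin M/sin L ≈ 409.36.
Law of sines: LM = MK·sin K/sin L ≈ 1212.6.
Area = ½·MK·KL·sin K ≈ 1.6927e+05.
The altitude from L has length 2·area/MK ≈ 354.52.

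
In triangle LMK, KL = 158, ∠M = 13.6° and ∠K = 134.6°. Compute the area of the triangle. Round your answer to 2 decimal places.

The third angle is ∠L = 180° − ∠M − ∠K = 31.80°.
Law of sines: MK = KL·sin L/sin M ≈ 354.08.
Law of sines: LM = KL·sin K/sin M ≈ 478.43.
Area = ½·KL·MK·sin K ≈ 19917.

19917.00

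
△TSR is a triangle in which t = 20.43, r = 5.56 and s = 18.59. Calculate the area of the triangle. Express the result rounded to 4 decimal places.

Semiperimeter p = (20.43 + 18.59 + 5.56)/2 = 22.29.
Heron's formula: area = √(22.29·1.86·3.7·16.73) ≈ 50.659.

50.6594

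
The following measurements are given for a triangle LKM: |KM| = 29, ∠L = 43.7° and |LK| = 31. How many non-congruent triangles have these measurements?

|LK|·sin L = 31·sin(43.7°) ≈ 21.42.
Since |LK| sin L < |KM| < |LK| (21.42 < 29 < 31), two triangles exist.

2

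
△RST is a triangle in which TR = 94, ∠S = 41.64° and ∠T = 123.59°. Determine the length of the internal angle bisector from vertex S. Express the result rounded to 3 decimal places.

t_S ≈ 51.624

The third angle is ∠R = 180° − ∠S − ∠T = 14.77°.
Law of sines: ST = TR·sin R/sin S ≈ 36.066.
Law of sines: RS = TR·sin T/sin S ≈ 117.85.
The bisector from S has length 2·RS·ST·cos(∠S/2)/(RS+ST) ≈ 51.624.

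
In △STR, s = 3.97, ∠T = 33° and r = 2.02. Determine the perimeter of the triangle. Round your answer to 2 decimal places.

By the law of cosines, t² = r² + s² − 2·r·s·cos T = 6.39, so t ≈ 2.5279.
Semiperimeter p = (3.97+2.5279+2.02)/2 = 4.2589.
Perimeter = 3.97 + 2.5279 + 2.02 = 8.5179.

8.52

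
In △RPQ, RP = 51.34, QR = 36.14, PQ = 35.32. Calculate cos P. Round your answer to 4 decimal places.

By the law of cosines, cos P = (RP² + PQ² − QR²) / (2·RP·PQ) ≈ 0.71063, so ∠P ≈ 0.780 rad.

cos P ≈ 0.7106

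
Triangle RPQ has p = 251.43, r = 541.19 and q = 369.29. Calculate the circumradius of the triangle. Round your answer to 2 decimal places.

312.96

By the law of cosines, cos R = (p² + q² − r²) / (2·p·q) ≈ -0.50239, so ∠R ≈ 120.16°.
Circumradius = r/(2 sin R) ≈ 312.96.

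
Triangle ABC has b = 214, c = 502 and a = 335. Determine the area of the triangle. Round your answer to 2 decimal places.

27070.53

Semiperimeter s = (335 + 214 + 502)/2 = 525.5.
Heron's formula: area = √(525.5·190.5·311.5·23.5) ≈ 27071.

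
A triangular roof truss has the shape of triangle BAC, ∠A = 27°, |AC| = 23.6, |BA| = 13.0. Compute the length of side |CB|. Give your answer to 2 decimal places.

13.39

By the law of cosines, |CB|² = |BA|² + |AC|² − 2·|BA|·|AC|·cos A = 179.24, so |CB| ≈ 13.388.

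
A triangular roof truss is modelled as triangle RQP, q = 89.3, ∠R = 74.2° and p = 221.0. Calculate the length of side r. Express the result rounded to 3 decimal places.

214.636

By the law of cosines, r² = q² + p² − 2·q·p·cos R = 46068, so r ≈ 214.64.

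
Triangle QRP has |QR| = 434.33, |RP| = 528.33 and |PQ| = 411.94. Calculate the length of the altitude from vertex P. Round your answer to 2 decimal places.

Semiperimeter s = (528.33 + 411.94 + 434.33)/2 = 687.3.
Heron's formula: area = √(687.3·158.97·275.36·252.97) ≈ 87240.
The altitude from P has length 2·area/|QR| ≈ 401.72.

h_P ≈ 401.72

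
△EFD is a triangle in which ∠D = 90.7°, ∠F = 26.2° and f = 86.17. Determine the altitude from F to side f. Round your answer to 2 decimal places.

h_F ≈ 174.04

The third angle is ∠E = 180° − ∠F − ∠D = 63.10°.
Law of sines: e = f·sin E/sin F ≈ 174.05.
Law of sines: d = f·sin D/sin F ≈ 195.16.
Area = ½·f·e·sin D ≈ 7498.6.
The altitude from F has length 2·area/f ≈ 174.04.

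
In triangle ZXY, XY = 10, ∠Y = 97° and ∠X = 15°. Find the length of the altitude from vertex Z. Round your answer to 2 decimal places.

The third angle is ∠Z = 180° − ∠X − ∠Y = 68.00°.
Law of sines: YZ = XY·sin X/sin Z ≈ 2.7915.
Law of sines: ZX = XY·sin Y/sin Z ≈ 10.705.
Area = ½·XY·YZ·sin Y ≈ 13.853.
The altitude from Z has length 2·area/XY ≈ 2.7706.

h_Z ≈ 2.77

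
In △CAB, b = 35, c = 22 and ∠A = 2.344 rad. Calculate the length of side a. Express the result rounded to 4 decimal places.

By the law of cosines, a² = b² + c² − 2·b·c·cos A = 2784.6, so a ≈ 52.769.

52.7692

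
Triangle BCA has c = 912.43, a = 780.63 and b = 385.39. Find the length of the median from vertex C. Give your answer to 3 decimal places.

m_C ≈ 413.306

Median from C: ½√(2·a² + 2·b² − c²) ≈ 413.31.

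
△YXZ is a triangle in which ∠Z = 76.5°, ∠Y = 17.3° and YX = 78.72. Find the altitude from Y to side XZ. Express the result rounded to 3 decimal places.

The third angle is ∠X = 180° − ∠Z − ∠Y = 86.20°.
Law of sines: XZ = YX·sin Y/sin Z ≈ 24.075.
Law of sines: ZY = YX·sin X/sin Z ≈ 80.779.
Area = ½·YX·XZ·sin X ≈ 945.49.
The altitude from Y has length 2·area/XZ ≈ 78.547.

h_Y ≈ 78.547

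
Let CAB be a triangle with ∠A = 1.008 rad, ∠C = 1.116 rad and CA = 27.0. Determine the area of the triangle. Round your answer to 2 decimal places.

area ≈ 325.49

The third angle is ∠B = π − ∠C − ∠A = 1.018 rad.
Law of sines: AB = CA·sin C/sin B ≈ 28.507.
Law of sines: BC = CA·sin A/sin B ≈ 26.839.
Area = ½·CA·AB·sin A ≈ 325.49.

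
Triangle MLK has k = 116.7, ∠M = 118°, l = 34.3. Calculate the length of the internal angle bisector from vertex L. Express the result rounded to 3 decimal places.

By the law of cosines, m² = l² + k² − 2·l·k·cos M = 18554, so m ≈ 136.21.
Law of cosines again: cos L = (k² + m² − l²)/(2·k·m) ≈ 0.97497, so ∠L ≈ 12.85°.
The bisector from L has length 2·k·m·cos(∠L/2)/(k+m) ≈ 124.91.

124.914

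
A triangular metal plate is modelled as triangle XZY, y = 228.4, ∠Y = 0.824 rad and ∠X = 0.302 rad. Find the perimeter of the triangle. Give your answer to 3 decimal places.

perimeter ≈ 601.913

The third angle is ∠Z = π − ∠Y − ∠X = 2.016 rad.
Law of sines: x = y·sin X/sin Y ≈ 92.568.
Law of sines: z = y·sin Z/sin Y ≈ 280.94.
Semiperimeter s = (92.568+280.94+228.4)/2 = 300.96.
Perimeter = 92.568 + 280.94 + 228.4 = 601.91.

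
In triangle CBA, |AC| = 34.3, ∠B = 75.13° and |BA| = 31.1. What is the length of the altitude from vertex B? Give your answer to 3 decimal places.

Law of sines: sin C = |BA|·sin B/|AC| ≈ 0.87634.
Since |AC| ≥ |BA|, only the acute value applies: ∠C ≈ 61.20°.
Then ∠A = 180° − ∠B − ∠C ≈ 43.67°.
Law of sines gives |CB| = |AC|·sin A/sin B ≈ 24.503.
Area = ½·|AC|·|BA|·sin A ≈ 368.26.
The altitude from B has length 2·area/|AC| ≈ 21.473.

h_B ≈ 21.473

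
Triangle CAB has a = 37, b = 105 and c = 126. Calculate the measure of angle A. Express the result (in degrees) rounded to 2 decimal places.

By the law of cosines, cos A = (b² + c² − a²) / (2·b·c) ≈ 0.96493, so ∠A ≈ 15.22°.

15.22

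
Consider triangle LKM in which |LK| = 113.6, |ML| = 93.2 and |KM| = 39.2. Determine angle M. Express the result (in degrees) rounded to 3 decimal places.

∠M ≈ 111.535°

By the law of cosines, cos M = (|KM|² + |ML|² − |LK|²) / (2·|KM|·|ML|) ≈ -0.36706, so ∠M ≈ 111.53°.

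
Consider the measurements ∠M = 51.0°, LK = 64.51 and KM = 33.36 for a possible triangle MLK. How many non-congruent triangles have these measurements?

1

KM·sin M = 33.36·sin(51.0°) ≈ 25.93.
Since LK ≥ KM, exactly one triangle exists.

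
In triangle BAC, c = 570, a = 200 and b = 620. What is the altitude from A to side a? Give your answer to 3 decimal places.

h_A ≈ 567.911

Semiperimeter s = (620 + 200 + 570)/2 = 695.
Heron's formula: area = √(695·75·495·125) ≈ 56791.
The altitude from A has length 2·area/a ≈ 567.91.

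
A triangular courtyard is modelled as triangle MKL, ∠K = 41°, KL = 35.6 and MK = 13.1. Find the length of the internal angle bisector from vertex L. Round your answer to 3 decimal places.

By the law of cosines, LM² = MK² + KL² − 2·MK·KL·cos K = 735.04, so LM ≈ 27.112.
Law of cosines again: cos L = (KL² + LM² − MK²)/(2·KL·LM) ≈ 0.94843, so ∠L ≈ 18.48°.
The bisector from L has length 2·KL·LM·cos(∠L/2)/(KL+LM) ≈ 30.382.

30.382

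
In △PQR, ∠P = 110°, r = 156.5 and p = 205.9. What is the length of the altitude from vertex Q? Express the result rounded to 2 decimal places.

h_Q ≈ 147.06

Law of sines: sin R = r·sin P/p ≈ 0.71424.
Since p ≥ r, only the acute value applies: ∠R ≈ 45.58°.
Then ∠Q = 180° − ∠P − ∠R ≈ 24.42°.
Law of sines gives q = p·sin Q/sin P ≈ 90.584.
Area = ½·p·r·sin Q ≈ 6660.7.
The altitude from Q has length 2·area/q ≈ 147.06.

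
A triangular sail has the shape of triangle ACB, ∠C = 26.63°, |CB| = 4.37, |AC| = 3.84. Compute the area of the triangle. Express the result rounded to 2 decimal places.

Area = ½·|AC|·|CB|·sin C ≈ 3.7608.

3.76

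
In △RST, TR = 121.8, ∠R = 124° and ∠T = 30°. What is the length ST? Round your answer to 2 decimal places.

The third angle is ∠S = 180° − ∠T − ∠R = 26.00°.
Law of sines: ST = TR·sin R/sin S ≈ 230.35.

230.35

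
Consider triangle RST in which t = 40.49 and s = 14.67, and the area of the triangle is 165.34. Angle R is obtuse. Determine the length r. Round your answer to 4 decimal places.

From area = ½·s·t·sin R, we get sin R = 2·area/(s·t) ≈ 0.55671.
Taking the obtuse solution, ∠R ≈ 146.17°.
Law of cosines then gives r ≈ 53.306.

53.3058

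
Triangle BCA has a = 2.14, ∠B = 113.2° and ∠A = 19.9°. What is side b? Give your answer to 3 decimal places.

5.779

The third angle is ∠C = 180° − ∠A − ∠B = 46.90°.
Law of sines: b = a·sin B/sin A ≈ 5.7787.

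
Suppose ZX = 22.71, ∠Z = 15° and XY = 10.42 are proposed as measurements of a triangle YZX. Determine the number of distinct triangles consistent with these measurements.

2

ZX·sin Z = 22.71·sin(15°) ≈ 5.878.
Since ZX sin Z < XY < ZX (5.878 < 10.42 < 22.71), two triangles exist.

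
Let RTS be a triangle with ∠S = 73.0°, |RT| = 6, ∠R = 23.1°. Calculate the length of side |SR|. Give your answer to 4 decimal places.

6.2386

The third angle is ∠T = 180° − ∠S − ∠R = 83.90°.
Law of sines: |SR| = |RT|·sin T/sin S ≈ 6.2386.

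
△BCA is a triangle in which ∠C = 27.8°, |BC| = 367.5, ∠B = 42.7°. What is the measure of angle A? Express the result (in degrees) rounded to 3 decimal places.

∠A ≈ 109.500°

The third angle is ∠A = 180° − ∠B − ∠C = 109.50°.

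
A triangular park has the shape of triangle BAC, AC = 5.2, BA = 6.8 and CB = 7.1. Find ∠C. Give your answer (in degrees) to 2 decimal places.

65.00

By the law of cosines, cos C = (AC² + CB² − BA²) / (2·AC·CB) ≈ 0.42267, so ∠C ≈ 65.00°.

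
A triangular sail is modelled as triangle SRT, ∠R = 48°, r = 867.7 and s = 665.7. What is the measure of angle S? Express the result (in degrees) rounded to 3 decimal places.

Law of sines: sin S = s·sin R/r ≈ 0.57014.
Since r ≥ s, only the acute value applies: ∠S ≈ 34.76°.
Then ∠T = 180° − ∠R − ∠S ≈ 97.24°.

∠S ≈ 34.760°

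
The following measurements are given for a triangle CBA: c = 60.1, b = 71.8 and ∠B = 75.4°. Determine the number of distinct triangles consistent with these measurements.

1

c·sin B = 60.1·sin(75.4°) ≈ 58.16.
Since b ≥ c, exactly one triangle exists.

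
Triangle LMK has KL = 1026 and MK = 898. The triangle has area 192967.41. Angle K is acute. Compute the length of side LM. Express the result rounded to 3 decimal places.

From area = ½·MK·KL·sin K, we get sin K = 2·area/(MK·KL) ≈ 0.41888.
Taking the acute solution, ∠K ≈ 24.76°.
Law of cosines then gives LM ≈ 431.09.

431.087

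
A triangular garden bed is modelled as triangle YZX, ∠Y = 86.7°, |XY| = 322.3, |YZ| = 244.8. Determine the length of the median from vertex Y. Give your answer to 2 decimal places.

m_Y ≈ 207.90

By the law of cosines, |ZX|² = |XY|² + |YZ|² − 2·|XY|·|YZ|·cos Y = 1.5472e+05, so |ZX| ≈ 393.35.
Median from Y: ½√(2·|XY|² + 2·|YZ|² − |ZX|²) ≈ 207.9.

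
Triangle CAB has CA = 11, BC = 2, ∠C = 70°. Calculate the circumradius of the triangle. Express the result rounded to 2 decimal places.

By the law of cosines, AB² = BC² + CA² − 2·BC·CA·cos C = 109.95, so AB ≈ 10.486.
Area = ½·BC·CA·sin C ≈ 10.337.
Circumradius = AB/(2 sin C) ≈ 5.5794.

R ≈ 5.58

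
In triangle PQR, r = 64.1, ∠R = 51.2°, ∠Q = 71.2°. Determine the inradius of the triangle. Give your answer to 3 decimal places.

19.933

The third angle is ∠P = 180° − ∠Q − ∠R = 57.60°.
Law of sines: p = r·sin P/sin R ≈ 69.445.
Law of sines: q = r·sin Q/sin R ≈ 77.861.
Area = ½·r·p·sin Q ≈ 2107.
Semiperimeter s = (69.445+77.861+64.1)/2 = 105.7.
Inradius = area/s = 2107/105.7 ≈ 19.933.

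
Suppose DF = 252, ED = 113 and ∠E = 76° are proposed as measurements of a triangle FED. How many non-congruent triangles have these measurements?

ED·sin E = 113·sin(76°) ≈ 109.6.
Since DF ≥ ED, exactly one triangle exists.

1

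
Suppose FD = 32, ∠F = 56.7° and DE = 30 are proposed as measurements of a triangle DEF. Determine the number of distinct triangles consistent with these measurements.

FD·sin F = 32·sin(56.7°) ≈ 26.75.
Since FD sin F < DE < FD (26.75 < 30 < 32), two triangles exist.

2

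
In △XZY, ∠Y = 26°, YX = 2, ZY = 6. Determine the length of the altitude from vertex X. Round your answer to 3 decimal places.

h_X ≈ 0.877

By the law of cosines, XZ² = ZY² + YX² − 2·ZY·YX·cos Y = 18.429, so XZ ≈ 4.2929.
Area = ½·ZY·YX·sin Y ≈ 2.6302.
The altitude from X has length 2·area/ZY ≈ 0.87674.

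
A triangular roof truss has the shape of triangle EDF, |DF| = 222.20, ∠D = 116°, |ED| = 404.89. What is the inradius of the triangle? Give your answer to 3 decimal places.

r ≈ 69.252

By the law of cosines, |FE|² = |ED|² + |DF|² − 2·|ED|·|DF|·cos D = 2.9219e+05, so |FE| ≈ 540.54.
Area = ½·|ED|·|DF|·sin D ≈ 40431.
Semiperimeter s = (222.2+540.54+404.89)/2 = 583.82.
Inradius = area/s = 40431/583.82 ≈ 69.252.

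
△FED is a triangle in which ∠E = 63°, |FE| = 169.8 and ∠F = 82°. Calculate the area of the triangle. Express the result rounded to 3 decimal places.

The third angle is ∠D = 180° − ∠F − ∠E = 35.00°.
Law of sines: |ED| = |FE|·sin F/sin D ≈ 293.16.
Law of sines: |DF| = |FE|·sin E/sin D ≈ 263.77.
Area = ½·|FE|·|ED|·sin E ≈ 22176.

area ≈ 22176.231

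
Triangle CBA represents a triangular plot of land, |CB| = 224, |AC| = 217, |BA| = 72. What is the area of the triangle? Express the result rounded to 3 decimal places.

Semiperimeter s = (72 + 217 + 224)/2 = 256.5.
Heron's formula: area = √(256.5·184.5·39.5·32.5) ≈ 7794.4.

area ≈ 7794.389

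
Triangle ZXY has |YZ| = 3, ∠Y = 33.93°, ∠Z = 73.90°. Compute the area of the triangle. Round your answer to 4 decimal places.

area ≈ 2.5351

The third angle is ∠X = 180° − ∠Y − ∠Z = 72.17°.
Law of sines: |XY| = |YZ|·sin Z/sin X ≈ 3.0278.
Law of sines: |ZX| = |YZ|·sin Y/sin X ≈ 1.759.
Area = ½·|YZ|·|XY|·sin Y ≈ 2.5351.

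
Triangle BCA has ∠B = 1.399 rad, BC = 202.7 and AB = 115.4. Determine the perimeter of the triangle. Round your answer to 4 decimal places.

By the law of cosines, CA² = AB² + BC² − 2·AB·BC·cos B = 46407, so CA ≈ 215.42.
Semiperimeter s = (215.42+115.4+202.7)/2 = 266.76.
Perimeter = 215.42 + 115.4 + 202.7 = 533.52.

533.5223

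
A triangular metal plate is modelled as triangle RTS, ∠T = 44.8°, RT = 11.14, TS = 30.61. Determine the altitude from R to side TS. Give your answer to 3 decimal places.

By the law of cosines, SR² = RT² + TS² − 2·RT·TS·cos T = 577.15, so SR ≈ 24.024.
Area = ½·RT·TS·sin T ≈ 120.14.
The altitude from R has length 2·area/TS ≈ 7.8496.

h_R ≈ 7.850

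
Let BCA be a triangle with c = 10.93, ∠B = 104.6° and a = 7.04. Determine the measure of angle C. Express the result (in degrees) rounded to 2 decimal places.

47.20

By the law of cosines, b² = c² + a² − 2·c·a·cos B = 207.82, so b ≈ 14.416.
Law of cosines again: cos C = (a² + b² − c²)/(2·a·b) ≈ 0.67947, so ∠C ≈ 47.20°.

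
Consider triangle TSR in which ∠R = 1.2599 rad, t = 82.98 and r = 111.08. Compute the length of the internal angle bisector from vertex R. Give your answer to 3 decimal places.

Law of sines: sin T = t·sin R/r ≈ 0.71122.
Since r ≥ t, only the acute value applies: ∠T ≈ 0.7912 rad.
Then ∠S = π − ∠R − ∠T ≈ 1.0905 rad.
Law of sines gives s = r·sin S/sin R ≈ 103.47.
The bisector from R has length 2·t·s·cos(∠R/2)/(t+s) ≈ 74.422.

t_R ≈ 74.422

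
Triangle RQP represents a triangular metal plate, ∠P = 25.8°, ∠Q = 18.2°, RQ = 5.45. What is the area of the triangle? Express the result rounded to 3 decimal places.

area ≈ 7.403

The third angle is ∠R = 180° − ∠Q − ∠P = 136.00°.
Law of sines: QP = RQ·sin R/sin P ≈ 8.6986.
Law of sines: PR = RQ·sin Q/sin P ≈ 3.9111.
Area = ½·RQ·QP·sin Q ≈ 7.4035.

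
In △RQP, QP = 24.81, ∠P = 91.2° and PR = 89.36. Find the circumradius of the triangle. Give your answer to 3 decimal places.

By the law of cosines, RQ² = QP² + PR² − 2·QP·PR·cos P = 8693.6, so RQ ≈ 93.24.
Area = ½·QP·PR·sin P ≈ 1108.3.
Circumradius = RQ/(2 sin P) ≈ 46.63.

46.630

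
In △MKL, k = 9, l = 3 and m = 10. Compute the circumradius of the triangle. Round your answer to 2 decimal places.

By the law of cosines, cos M = (k² + l² − m²) / (2·k·l) ≈ -0.18519, so ∠M ≈ 100.67°.
Circumradius = m/(2 sin M) ≈ 5.088.

5.09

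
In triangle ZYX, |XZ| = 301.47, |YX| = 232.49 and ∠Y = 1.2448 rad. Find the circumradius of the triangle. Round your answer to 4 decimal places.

159.1153

Law of sines: sin Z = |YX|·sin Y/|XZ| ≈ 0.73057.
Since |XZ| ≥ |YX|, only the acute value applies: ∠Z ≈ 0.8192 rad.
Then ∠X = π − ∠Y − ∠Z ≈ 1.0776 rad.
Law of sines gives |ZY| = |XZ|·sin X/sin Y ≈ 280.31.
Circumradius = |XZ|/(2 sin Y) ≈ 159.12.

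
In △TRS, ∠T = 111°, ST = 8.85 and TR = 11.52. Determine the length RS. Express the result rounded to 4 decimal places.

By the law of cosines, RS² = ST² + TR² − 2·ST·TR·cos T = 284.11, so RS ≈ 16.855.

16.8554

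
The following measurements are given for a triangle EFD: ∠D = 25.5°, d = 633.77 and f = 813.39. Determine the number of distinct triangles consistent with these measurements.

2

f·sin D = 813.39·sin(25.5°) ≈ 350.2.
Since f sin D < d < f (350.2 < 633.77 < 813.39), two triangles exist.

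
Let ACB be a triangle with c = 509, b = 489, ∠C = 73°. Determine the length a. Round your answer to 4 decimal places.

Law of sines: sin B = b·sin C/c ≈ 0.91873.
Since c ≥ b, only the acute value applies: ∠B ≈ 66.74°.
Then ∠A = 180° − ∠C − ∠B ≈ 40.26°.
Law of sines gives a = c·sin A/sin C ≈ 343.97.

343.9682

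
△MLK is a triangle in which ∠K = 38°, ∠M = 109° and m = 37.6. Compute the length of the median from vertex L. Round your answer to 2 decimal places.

The third angle is ∠L = 180° − ∠K − ∠M = 33.00°.
Law of sines: l = m·sin L/sin M ≈ 21.658.
Law of sines: k = m·sin K/sin M ≈ 24.483.
Median from L: ½√(2·k² + 2·m² − l²) ≈ 29.821.

m_L ≈ 29.82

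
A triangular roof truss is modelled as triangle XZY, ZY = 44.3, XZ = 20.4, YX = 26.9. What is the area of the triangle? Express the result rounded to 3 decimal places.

181.604

Semiperimeter s = (44.3 + 26.9 + 20.4)/2 = 45.8.
Heron's formula: area = √(45.8·1.5·18.9·25.4) ≈ 181.6.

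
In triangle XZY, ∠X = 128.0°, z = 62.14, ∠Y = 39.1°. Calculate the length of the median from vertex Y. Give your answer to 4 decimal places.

The third angle is ∠Z = 180° − ∠Y − ∠X = 12.90°.
Law of sines: x = z·sin X/sin Z ≈ 219.34.
Law of sines: y = z·sin Y/sin Z ≈ 175.54.
Median from Y: ½√(2·x² + 2·z² − y²) ≈ 135.21.

135.2077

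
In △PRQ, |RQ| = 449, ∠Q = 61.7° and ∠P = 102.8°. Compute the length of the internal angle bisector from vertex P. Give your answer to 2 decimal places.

The third angle is ∠R = 180° − ∠Q − ∠P = 15.50°.
Law of sines: |QP| = |RQ|·sin R/sin P ≈ 123.05.
Law of sines: |PR| = |RQ|·sin Q/sin P ≈ 405.41.
The bisector from P has length 2·|QP|·|PR|·cos(∠P/2)/(|QP|+|PR|) ≈ 117.78.

t_P ≈ 117.78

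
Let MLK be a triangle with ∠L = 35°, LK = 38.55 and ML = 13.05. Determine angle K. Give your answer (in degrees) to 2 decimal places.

By the law of cosines, KM² = ML² + LK² − 2·ML·LK·cos L = 832.21, so KM ≈ 28.848.
Law of cosines again: cos K = (LK² + KM² − ML²)/(2·LK·KM) ≈ 0.96575, so ∠K ≈ 15.04°.

15.04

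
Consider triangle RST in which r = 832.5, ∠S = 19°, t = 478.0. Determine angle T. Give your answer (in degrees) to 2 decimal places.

By the law of cosines, s² = t² + r² − 2·t·r·cos S = 1.6903e+05, so s ≈ 411.13.
Law of cosines again: cos T = (r² + s² − t²)/(2·r·s) ≈ 0.92559, so ∠T ≈ 22.24°.

22.24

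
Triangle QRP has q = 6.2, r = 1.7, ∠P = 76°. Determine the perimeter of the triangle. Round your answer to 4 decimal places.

perimeter ≈ 13.9192

By the law of cosines, p² = q² + r² − 2·q·r·cos P = 36.23, so p ≈ 6.0192.
Semiperimeter s = (6.2+1.7+6.0192)/2 = 6.9596.
Perimeter = 6.2 + 1.7 + 6.0192 = 13.919.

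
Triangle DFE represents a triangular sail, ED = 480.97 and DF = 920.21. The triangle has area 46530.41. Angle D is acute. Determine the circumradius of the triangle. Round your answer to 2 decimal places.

R ≈ 1096.76

From area = ½·ED·DF·sin D, we get sin D = 2·area/(ED·DF) ≈ 0.21026.
Taking the acute solution, ∠D ≈ 12.14°.
Law of cosines then gives FE ≈ 461.22.
Circumradius = FE/(2 sin D) ≈ 1096.8.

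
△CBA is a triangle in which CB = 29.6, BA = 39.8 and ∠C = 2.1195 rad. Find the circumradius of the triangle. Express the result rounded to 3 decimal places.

R ≈ 23.324

Law of sines: sin A = CB·sin C/BA ≈ 0.63454.
Since BA ≥ CB, only the acute value applies: ∠A ≈ 0.6874 rad.
Then ∠B = π − ∠C − ∠A ≈ 0.3347 rad.
Law of sines gives AC = BA·sin B/sin C ≈ 15.322.
Circumradius = BA/(2 sin C) ≈ 23.324.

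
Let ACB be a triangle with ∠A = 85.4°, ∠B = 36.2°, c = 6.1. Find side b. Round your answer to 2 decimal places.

The third angle is ∠C = 180° − ∠B − ∠A = 58.40°.
Law of sines: b = c·sin B/sin C ≈ 4.2299.

4.23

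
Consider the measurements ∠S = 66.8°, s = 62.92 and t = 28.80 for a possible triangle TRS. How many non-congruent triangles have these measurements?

1

t·sin S = 28.80·sin(66.8°) ≈ 26.47.
Since s ≥ t, exactly one triangle exists.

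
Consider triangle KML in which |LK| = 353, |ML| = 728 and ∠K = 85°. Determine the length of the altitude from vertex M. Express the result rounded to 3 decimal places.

h_M ≈ 665.657

Law of sines: sin M = |LK|·sin K/|ML| ≈ 0.48304.
Since |ML| ≥ |LK|, only the acute value applies: ∠M ≈ 28.88°.
Then ∠L = 180° − ∠K − ∠M ≈ 66.12°.
Law of sines gives |KM| = |ML|·sin L/sin K ≈ 668.2.
Area = ½·|ML|·|LK|·sin L ≈ 1.1749e+05.
The altitude from M has length 2·area/|LK| ≈ 665.66.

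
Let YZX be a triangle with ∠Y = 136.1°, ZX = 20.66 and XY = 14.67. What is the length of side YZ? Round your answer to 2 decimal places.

7.41

Law of sines: sin Z = XY·sin Y/ZX ≈ 0.49236.
Since ZX ≥ XY, only the acute value applies: ∠Z ≈ 29.50°.
Then ∠X = 180° − ∠Y − ∠Z ≈ 14.40°.
Law of sines gives YZ = ZX·sin X/sin Y ≈ 7.4118.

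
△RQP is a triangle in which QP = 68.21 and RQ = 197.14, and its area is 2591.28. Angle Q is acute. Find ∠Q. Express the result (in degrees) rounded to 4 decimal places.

From area = ½·RQ·QP·sin Q, we get sin Q = 2·area/(RQ·QP) ≈ 0.38541.
Taking the acute solution, ∠Q ≈ 22.67°.

22.6691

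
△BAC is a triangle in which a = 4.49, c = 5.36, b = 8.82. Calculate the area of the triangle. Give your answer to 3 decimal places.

Semiperimeter s = (8.82 + 4.49 + 5.36)/2 = 9.335.
Heron's formula: area = √(9.335·0.515·4.845·3.975) ≈ 9.6222.

9.622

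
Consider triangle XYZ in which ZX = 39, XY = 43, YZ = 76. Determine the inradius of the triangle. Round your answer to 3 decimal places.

r ≈ 7.395

Semiperimeter s = (76 + 39 + 43)/2 = 79.
Heron's formula: area = √(79·3·40·36) ≈ 584.19.
Inradius = area/s = 584.19/79 ≈ 7.3948.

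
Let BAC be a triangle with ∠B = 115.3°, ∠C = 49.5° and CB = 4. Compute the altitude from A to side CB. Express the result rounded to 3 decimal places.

h_A ≈ 10.488

The third angle is ∠A = 180° − ∠C − ∠B = 15.20°.
Law of sines: AC = CB·sin B/sin A ≈ 13.793.
Law of sines: BA = CB·sin C/sin A ≈ 11.601.
Area = ½·CB·AC·sin C ≈ 20.976.
The altitude from A has length 2·area/CB ≈ 10.488.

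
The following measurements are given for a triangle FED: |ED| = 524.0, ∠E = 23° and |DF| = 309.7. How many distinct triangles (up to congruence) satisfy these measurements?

2

|ED|·sin E = 524.0·sin(23°) ≈ 204.7.
Since |ED| sin E < |DF| < |ED| (204.7 < 309.7 < 524.0), two triangles exist.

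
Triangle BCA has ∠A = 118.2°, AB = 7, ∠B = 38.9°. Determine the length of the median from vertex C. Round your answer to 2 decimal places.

13.31

The third angle is ∠C = 180° − ∠A − ∠B = 22.90°.
Law of sines: CA = AB·sin B/sin C ≈ 11.297.
Law of sines: BC = AB·sin A/sin C ≈ 15.854.
Median from C: ½√(2·BC² + 2·CA² − AB²) ≈ 13.313.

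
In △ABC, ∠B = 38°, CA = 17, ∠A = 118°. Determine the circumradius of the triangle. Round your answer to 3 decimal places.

The third angle is ∠C = 180° − ∠A − ∠B = 24.00°.
Law of sines: BC = CA·sin A/sin B ≈ 24.38.
Law of sines: AB = CA·sin C/sin B ≈ 11.231.
Circumradius = CA/(2 sin B) ≈ 13.806.

13.806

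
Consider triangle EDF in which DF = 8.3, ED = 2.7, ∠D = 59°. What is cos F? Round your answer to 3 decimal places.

By the law of cosines, FE² = ED² + DF² − 2·ED·DF·cos D = 53.096, so FE ≈ 7.2867.
Law of cosines again: cos F = (DF² + FE² − ED²)/(2·DF·FE) ≈ 0.94822, so ∠F ≈ 18.52°.

0.948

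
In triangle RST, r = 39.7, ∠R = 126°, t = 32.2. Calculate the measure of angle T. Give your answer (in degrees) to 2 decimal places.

∠T ≈ 41.01°

Law of sines: sin T = t·sin R/r ≈ 0.65618.
Since r ≥ t, only the acute value applies: ∠T ≈ 41.01°.
Then ∠S = 180° − ∠R − ∠T ≈ 12.99°.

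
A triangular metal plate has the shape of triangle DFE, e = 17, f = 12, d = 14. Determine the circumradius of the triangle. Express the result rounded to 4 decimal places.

By the law of cosines, cos D = (f² + e² − d²) / (2·f·e) ≈ 0.58088, so ∠D ≈ 0.951 rad.
Circumradius = d/(2 sin D) ≈ 8.5996.

R ≈ 8.5996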